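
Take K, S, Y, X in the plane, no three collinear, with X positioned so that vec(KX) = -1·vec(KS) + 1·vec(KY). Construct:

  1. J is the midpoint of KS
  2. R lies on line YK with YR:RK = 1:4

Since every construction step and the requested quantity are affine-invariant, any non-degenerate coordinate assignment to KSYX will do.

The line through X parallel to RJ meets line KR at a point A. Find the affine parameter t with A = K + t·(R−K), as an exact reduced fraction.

Work in coordinates with K = (0, 0), S = (1, 0), Y = (0, 1), X = (-1, 1).
1. J is the midpoint of KS ⇒ J = (1/2, 0)
2. R lies on line YK with YR:RK = 1:4 ⇒ R = (0, 4/5)
through X parallel to RJ: direction (1/2, -4/5); meets KR at A = (0, -3/5)
A = K + t·(R−K) with t = -3/4

t = -3/4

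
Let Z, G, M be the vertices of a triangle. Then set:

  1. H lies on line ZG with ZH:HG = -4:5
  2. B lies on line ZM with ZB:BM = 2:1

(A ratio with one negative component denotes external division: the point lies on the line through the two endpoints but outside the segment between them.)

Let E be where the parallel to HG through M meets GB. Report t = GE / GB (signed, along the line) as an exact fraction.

t = 3/2

Work in coordinates with Z = (0, 0), G = (1, 0), M = (0, 1).
1. H lies on line ZG with ZH:HG = -4:5 ⇒ H = (-4, 0)
2. B lies on line ZM with ZB:BM = 2:1 ⇒ B = (0, 2/3)
through M parallel to HG: direction (5, 0); meets GB at E = (-1/2, 1)
E = G + t·(B−G) with t = 3/2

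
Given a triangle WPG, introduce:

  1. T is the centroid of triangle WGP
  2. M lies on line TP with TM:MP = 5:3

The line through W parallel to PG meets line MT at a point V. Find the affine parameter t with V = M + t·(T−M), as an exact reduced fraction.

t = 21/5

Choose coordinates W = (0, 0), P = (1, 0), G = (0, 1).
1. T is the centroid of triangle WGP ⇒ T = (1/3, 1/3)
2. M lies on line TP with TM:MP = 5:3 ⇒ M = (3/4, 1/8)
through W parallel to PG: direction (-1, 1); meets MT at V = (-1, 1)
V = M + t·(T−M) with t = 21/5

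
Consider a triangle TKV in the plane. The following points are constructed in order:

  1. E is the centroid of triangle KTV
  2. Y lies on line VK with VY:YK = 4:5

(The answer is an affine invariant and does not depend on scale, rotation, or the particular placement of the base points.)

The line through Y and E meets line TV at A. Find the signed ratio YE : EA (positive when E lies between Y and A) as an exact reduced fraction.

YE:EA = 1/3

Assign T = (0, 0), K = (1, 0), V = (0, 1) — the answer is frame-independent, so this choice is without loss of generality.
1. E is the centroid of triangle KTV ⇒ E = (1/3, 1/3)
2. Y lies on line VK with VY:YK = 4:5 ⇒ Y = (4/9, 5/9)
line YE meets TV at A = (0, -1/3)
E = Y + t·(A−Y) with t = 1/4, so YE:EA = 1/4:3/4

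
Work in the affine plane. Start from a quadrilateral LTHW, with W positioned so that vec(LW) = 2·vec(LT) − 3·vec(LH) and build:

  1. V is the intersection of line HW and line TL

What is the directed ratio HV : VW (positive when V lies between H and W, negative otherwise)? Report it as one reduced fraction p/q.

Assign L = (0, 0), T = (1, 0), H = (0, 1), W = (2, -3) — the answer is frame-independent, so this choice is without loss of generality.
1. V is the intersection of line HW and line TL ⇒ V = (1/2, 0)
V = H + t·(W−H) with t = 1/4, so HV:VW = t:(1−t) = 1/4:3/4

HV:VW = 1/3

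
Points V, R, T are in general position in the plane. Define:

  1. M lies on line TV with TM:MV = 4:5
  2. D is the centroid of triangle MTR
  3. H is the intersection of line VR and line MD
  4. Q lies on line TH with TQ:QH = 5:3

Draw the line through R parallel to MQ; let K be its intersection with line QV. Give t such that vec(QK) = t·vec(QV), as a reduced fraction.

t = 112/125

Assign V = (0, 0), R = (1, 0), T = (0, 1) — the answer is frame-independent, so this choice is without loss of generality.
1. M lies on line TV with TM:MV = 4:5 ⇒ M = (0, 5/9)
2. D is the centroid of triangle MTR ⇒ D = (1/3, 14/27)
3. H is the intersection of line VR and line MD ⇒ H = (5, 0)
4. Q lies on line TH with TQ:QH = 5:3 ⇒ Q = (25/8, 3/8)
through R parallel to MQ: direction (25/8, -13/72); meets QV at K = (13/40, 39/1000)
K = Q + t·(V−Q) with t = 112/125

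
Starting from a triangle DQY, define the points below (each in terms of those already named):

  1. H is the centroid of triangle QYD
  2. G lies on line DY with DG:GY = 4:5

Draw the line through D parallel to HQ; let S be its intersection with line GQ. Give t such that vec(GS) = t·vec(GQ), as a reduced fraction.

t = -8

Assign D = (0, 0), Q = (1, 0), Y = (0, 1) — the answer is frame-independent, so this choice is without loss of generality.
1. H is the centroid of triangle QYD ⇒ H = (1/3, 1/3)
2. G lies on line DY with DG:GY = 4:5 ⇒ G = (0, 4/9)
through D parallel to HQ: direction (2/3, -1/3); meets GQ at S = (-8, 4)
S = G + t·(Q−G) with t = -8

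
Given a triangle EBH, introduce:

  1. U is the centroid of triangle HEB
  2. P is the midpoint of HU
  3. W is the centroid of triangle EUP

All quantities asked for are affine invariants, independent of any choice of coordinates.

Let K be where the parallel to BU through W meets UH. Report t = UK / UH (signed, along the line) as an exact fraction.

Choose coordinates E = (0, 0), B = (1, 0), H = (0, 1).
1. U is the centroid of triangle HEB ⇒ U = (1/3, 1/3)
2. P is the midpoint of HU ⇒ P = (1/6, 2/3)
3. W is the centroid of triangle EUP ⇒ W = (1/6, 1/3)
through W parallel to BU: direction (-2/3, 1/3); meets UH at K = (7/18, 2/9)
K = U + t·(H−U) with t = -1/6

t = -1/6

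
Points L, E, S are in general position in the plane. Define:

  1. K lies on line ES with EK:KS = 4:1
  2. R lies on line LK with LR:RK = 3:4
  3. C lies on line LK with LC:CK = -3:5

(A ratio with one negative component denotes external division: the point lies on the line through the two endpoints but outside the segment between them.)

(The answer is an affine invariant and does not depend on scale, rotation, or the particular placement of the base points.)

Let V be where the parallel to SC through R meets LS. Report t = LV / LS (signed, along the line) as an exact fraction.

Assign L = (0, 0), E = (1, 0), S = (0, 1) — the answer is frame-independent, so this choice is without loss of generality.
1. K lies on line ES with EK:KS = 4:1 ⇒ K = (1/5, 4/5)
2. R lies on line LK with LR:RK = 3:4 ⇒ R = (3/35, 12/35)
3. C lies on line LK with LC:CK = -3:5 ⇒ C = (-3/10, -6/5)
through R parallel to SC: direction (-3/10, -11/5); meets LS at V = (0, -2/7)
V = L + t·(S−L) with t = -2/7

t = -2/7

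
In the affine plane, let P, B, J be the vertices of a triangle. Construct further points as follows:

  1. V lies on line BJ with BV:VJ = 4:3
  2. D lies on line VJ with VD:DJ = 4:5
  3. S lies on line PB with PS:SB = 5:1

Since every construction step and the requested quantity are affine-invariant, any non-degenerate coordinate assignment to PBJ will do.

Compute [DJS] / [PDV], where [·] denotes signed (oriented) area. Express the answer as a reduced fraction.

Assign P = (0, 0), B = (1, 0), J = (0, 1) — the answer is frame-independent, so this choice is without loss of generality.
1. V lies on line BJ with BV:VJ = 4:3 ⇒ V = (3/7, 4/7)
2. D lies on line VJ with VD:DJ = 4:5 ⇒ D = (5/21, 16/21)
3. S lies on line PB with PS:SB = 5:1 ⇒ S = (5/6, 0)
2·[DJS] = 5/126, 2·[PDV] = -4/21
[DJS]:[PDV] = 5/126:-4/21 = -5/24

[DJS]:[PDV] = -5/24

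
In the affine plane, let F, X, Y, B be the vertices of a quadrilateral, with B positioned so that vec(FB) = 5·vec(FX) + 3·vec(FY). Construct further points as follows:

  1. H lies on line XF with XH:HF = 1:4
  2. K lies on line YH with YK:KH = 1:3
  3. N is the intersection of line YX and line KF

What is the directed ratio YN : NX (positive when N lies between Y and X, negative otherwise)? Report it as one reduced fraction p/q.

YN:NX = 4/15

Choose coordinates F = (0, 0), X = (1, 0), Y = (0, 1), B = (5, 3).
1. H lies on line XF with XH:HF = 1:4 ⇒ H = (4/5, 0)
2. K lies on line YH with YK:KH = 1:3 ⇒ K = (1/5, 3/4)
3. N is the intersection of line YX and line KF ⇒ N = (4/19, 15/19)
N = Y + t·(X−Y) with t = 4/19, so YN:NX = t:(1−t) = 4/19:15/19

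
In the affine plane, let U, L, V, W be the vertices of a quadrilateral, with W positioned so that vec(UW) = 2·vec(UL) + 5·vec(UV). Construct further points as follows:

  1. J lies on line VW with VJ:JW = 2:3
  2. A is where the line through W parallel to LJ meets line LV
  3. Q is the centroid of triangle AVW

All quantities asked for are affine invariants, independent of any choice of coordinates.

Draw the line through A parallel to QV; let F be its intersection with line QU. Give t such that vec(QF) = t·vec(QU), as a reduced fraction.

t = 10/3

Work in coordinates with U = (0, 0), L = (1, 0), V = (0, 1), W = (2, 5).
1. J lies on line VW with VJ:JW = 2:3 ⇒ J = (4/5, 13/5)
2. A is where the line through W parallel to LJ meets line LV ⇒ A = (5/2, -3/2)
3. Q is the centroid of triangle AVW ⇒ Q = (3/2, 3/2)
through A parallel to QV: direction (-3/2, -1/2); meets QU at F = (-7/2, -7/2)
F = Q + t·(U−Q) with t = 10/3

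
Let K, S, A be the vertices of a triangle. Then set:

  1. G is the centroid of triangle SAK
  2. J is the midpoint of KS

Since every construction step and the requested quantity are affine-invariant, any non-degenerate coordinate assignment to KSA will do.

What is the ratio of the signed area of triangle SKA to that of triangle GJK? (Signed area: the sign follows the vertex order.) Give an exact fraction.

Set K = (0, 0), S = (1, 0), A = (0, 1); any affine frame gives the same invariant.
1. G is the centroid of triangle SAK ⇒ G = (1/3, 1/3)
2. J is the midpoint of KS ⇒ J = (1/2, 0)
2·[SKA] = -1, 2·[GJK] = -1/6
[SKA]:[GJK] = -1:-1/6 = 6

[SKA]:[GJK] = 6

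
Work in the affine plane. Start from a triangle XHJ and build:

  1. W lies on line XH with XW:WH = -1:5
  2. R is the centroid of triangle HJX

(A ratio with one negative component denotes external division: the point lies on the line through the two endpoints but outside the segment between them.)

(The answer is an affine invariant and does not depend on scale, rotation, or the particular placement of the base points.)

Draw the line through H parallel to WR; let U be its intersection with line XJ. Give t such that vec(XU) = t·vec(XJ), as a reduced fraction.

t = -4/7

Choose coordinates X = (0, 0), H = (1, 0), J = (0, 1).
1. W lies on line XH with XW:WH = -1:5 ⇒ W = (-1/4, 0)
2. R is the centroid of triangle HJX ⇒ R = (1/3, 1/3)
through H parallel to WR: direction (7/12, 1/3); meets XJ at U = (0, -4/7)
U = X + t·(J−X) with t = -4/7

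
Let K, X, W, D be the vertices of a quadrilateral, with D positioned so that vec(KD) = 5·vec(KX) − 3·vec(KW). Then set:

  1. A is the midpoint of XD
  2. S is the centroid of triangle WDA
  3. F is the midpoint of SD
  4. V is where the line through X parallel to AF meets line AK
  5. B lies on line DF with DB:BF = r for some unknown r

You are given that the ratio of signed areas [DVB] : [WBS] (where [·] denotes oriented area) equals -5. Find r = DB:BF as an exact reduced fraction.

r = -5/2

Set K = (0, 0), X = (1, 0), W = (0, 1), D = (5, -3); any affine frame gives the same invariant.
1. A is the midpoint of XD ⇒ A = (3, -3/2)
2. S is the centroid of triangle WDA ⇒ S = (8/3, -7/6)
3. F is the midpoint of SD ⇒ F = (23/6, -25/12)
4. V is where the line through X parallel to AF meets line AK ⇒ V = (7/2, -7/4)
5. With DB:BF = r, write λ = r/(r+1) so B = D + λ·(F−D); B is affine-linear in λ
Every point depending on B is an affine combination of B and λ-independent points, so each such coordinate is linear in λ; the λ² term in each signed area is a multiple of (F−D)×(F−D) = 0, so 2·[DVB] and 2·[WBS] are each linear in λ. Evaluating at λ=0 and λ=1:
  2·[DVB] = 1/12·λ,   2·[WBS] = 1/12·λ − 1/6
So [DVB]:[WBS] = (1/12·λ) / (1/12·λ − 1/6). Setting this equal to -5:
  1/12·λ = -5·(1/12·λ − 1/6)  ⇒  λ = 5/3
Then r = λ/(1−λ) = (5/3)/(-2/3) = -5/2. Check: with r = -5/2, B = (55/18, -53/36) and [DVB]:[WBS] = -5 as required.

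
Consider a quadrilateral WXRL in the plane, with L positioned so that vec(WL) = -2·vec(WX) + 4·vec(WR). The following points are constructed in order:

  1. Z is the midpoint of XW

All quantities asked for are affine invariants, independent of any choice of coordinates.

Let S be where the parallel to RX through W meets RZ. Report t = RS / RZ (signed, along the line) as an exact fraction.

t = 2

Set W = (0, 0), X = (1, 0), R = (0, 1), L = (-2, 4); any affine frame gives the same invariant.
1. Z is the midpoint of XW ⇒ Z = (1/2, 0)
through W parallel to RX: direction (1, -1); meets RZ at S = (1, -1)
S = R + t·(Z−R) with t = 2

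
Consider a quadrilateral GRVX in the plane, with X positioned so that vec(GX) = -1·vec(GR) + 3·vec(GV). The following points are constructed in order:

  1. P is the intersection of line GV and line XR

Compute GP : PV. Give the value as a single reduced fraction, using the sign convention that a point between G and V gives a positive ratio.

Set G = (0, 0), R = (1, 0), V = (0, 1), X = (-1, 3); any affine frame gives the same invariant.
1. P is the intersection of line GV and line XR ⇒ P = (0, 3/2)
P = G + t·(V−G) with t = 3/2, so GP:PV = t:(1−t) = 3/2:-1/2

GP:PV = -3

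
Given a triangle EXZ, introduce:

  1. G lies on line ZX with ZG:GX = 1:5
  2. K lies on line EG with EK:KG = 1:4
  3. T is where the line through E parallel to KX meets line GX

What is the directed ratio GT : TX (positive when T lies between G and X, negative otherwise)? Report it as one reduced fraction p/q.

Work in coordinates with E = (0, 0), X = (1, 0), Z = (0, 1).
1. G lies on line ZX with ZG:GX = 1:5 ⇒ G = (1/6, 5/6)
2. K lies on line EG with EK:KG = 1:4 ⇒ K = (1/30, 1/6)
3. T is where the line through E parallel to KX meets line GX ⇒ T = (29/24, -5/24)
T = G + t·(X−G) with t = 5/4, so GT:TX = t:(1−t) = 5/4:-1/4

GT:TX = -5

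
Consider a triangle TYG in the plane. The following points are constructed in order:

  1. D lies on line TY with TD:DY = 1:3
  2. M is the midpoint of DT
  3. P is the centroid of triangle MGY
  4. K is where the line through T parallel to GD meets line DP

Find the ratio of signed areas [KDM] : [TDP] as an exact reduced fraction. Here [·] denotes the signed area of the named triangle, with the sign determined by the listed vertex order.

[KDM]:[TDP] = 3/5

Assign T = (0, 0), Y = (1, 0), G = (0, 1) — the answer is frame-independent, so this choice is without loss of generality.
1. D lies on line TY with TD:DY = 1:3 ⇒ D = (1/4, 0)
2. M is the midpoint of DT ⇒ M = (1/8, 0)
3. P is the centroid of triangle MGY ⇒ P = (3/8, 1/3)
4. K is where the line through T parallel to GD meets line DP ⇒ K = (1/10, -2/5)
2·[KDM] = 1/20, 2·[TDP] = 1/12
[KDM]:[TDP] = 1/20:1/12 = 3/5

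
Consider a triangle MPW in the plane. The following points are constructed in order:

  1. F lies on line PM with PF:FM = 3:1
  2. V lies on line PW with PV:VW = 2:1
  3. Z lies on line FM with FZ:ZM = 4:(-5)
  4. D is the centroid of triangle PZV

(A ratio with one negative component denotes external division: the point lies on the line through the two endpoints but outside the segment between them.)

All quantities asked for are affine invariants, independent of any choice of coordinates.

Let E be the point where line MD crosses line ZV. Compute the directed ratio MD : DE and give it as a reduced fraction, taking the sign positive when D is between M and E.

Choose coordinates M = (0, 0), P = (1, 0), W = (0, 1).
1. F lies on line PM with PF:FM = 3:1 ⇒ F = (1/4, 0)
2. V lies on line PW with PV:VW = 2:1 ⇒ V = (1/3, 2/3)
3. Z lies on line FM with FZ:ZM = 4:(-5) ⇒ Z = (5/4, 0)
4. D is the centroid of triangle PZV ⇒ D = (31/36, 2/9)
line MD meets ZV at E = (155/168, 5/21)
D = M + t·(E−M) with t = 14/15, so MD:DE = 14/15:1/15

MD:DE = 14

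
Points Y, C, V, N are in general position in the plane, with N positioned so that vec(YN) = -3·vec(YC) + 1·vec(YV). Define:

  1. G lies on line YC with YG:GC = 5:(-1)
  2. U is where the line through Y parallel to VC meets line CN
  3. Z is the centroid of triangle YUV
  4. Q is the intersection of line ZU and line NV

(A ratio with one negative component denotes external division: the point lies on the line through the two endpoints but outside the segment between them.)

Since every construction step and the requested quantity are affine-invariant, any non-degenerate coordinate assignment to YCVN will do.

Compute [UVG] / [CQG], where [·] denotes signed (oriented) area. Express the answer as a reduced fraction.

Set Y = (0, 0), C = (1, 0), V = (0, 1), N = (-3, 1); any affine frame gives the same invariant.
1. G lies on line YC with YG:GC = 5:(-1) ⇒ G = (5/4, 0)
2. U is where the line through Y parallel to VC meets line CN ⇒ U = (-1/3, 1/3)
3. Z is the centroid of triangle YUV ⇒ Z = (-1/9, 4/9)
4. Q is the intersection of line ZU and line NV ⇒ Q = (1, 1)
2·[UVG] = -7/6, 2·[CQG] = -1/4
[UVG]:[CQG] = -7/6:-1/4 = 14/3

[UVG]:[CQG] = 14/3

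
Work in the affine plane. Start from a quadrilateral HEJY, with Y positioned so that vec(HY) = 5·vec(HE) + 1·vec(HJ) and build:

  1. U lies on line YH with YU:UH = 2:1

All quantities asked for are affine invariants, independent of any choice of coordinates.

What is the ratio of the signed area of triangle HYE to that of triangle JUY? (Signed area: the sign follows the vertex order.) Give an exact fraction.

[HYE]:[JUY] = -3/10

Assign H = (0, 0), E = (1, 0), J = (0, 1), Y = (5, 1) — the answer is frame-independent, so this choice is without loss of generality.
1. U lies on line YH with YU:UH = 2:1 ⇒ U = (5/3, 1/3)
2·[HYE] = -1, 2·[JUY] = 10/3
[HYE]:[JUY] = -1:10/3 = -3/10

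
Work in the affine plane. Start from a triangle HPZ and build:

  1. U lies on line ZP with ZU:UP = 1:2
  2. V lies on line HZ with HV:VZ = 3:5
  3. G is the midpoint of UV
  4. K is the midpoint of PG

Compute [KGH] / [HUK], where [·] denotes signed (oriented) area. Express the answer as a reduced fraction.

[KGH]:[HUK] = -25/29

Set H = (0, 0), P = (1, 0), Z = (0, 1); any affine frame gives the same invariant.
1. U lies on line ZP with ZU:UP = 1:2 ⇒ U = (1/3, 2/3)
2. V lies on line HZ with HV:VZ = 3:5 ⇒ V = (0, 3/8)
3. G is the midpoint of UV ⇒ G = (1/6, 25/48)
4. K is the midpoint of PG ⇒ K = (7/12, 25/96)
2·[KGH] = 25/96, 2·[HUK] = -29/96
[KGH]:[HUK] = 25/96:-29/96 = -25/29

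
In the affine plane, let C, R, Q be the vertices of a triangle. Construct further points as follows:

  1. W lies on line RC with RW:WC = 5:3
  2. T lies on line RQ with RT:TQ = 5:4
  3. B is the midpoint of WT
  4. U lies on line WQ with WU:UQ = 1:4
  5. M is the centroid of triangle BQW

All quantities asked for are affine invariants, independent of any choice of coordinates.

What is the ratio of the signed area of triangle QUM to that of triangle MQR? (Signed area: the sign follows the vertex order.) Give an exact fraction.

Work in coordinates with C = (0, 0), R = (1, 0), Q = (0, 1).
1. W lies on line RC with RW:WC = 5:3 ⇒ W = (3/8, 0)
2. T lies on line RQ with RT:TQ = 5:4 ⇒ T = (4/9, 5/9)
3. B is the midpoint of WT ⇒ B = (59/144, 5/18)
4. U lies on line WQ with WU:UQ = 1:4 ⇒ U = (3/10, 1/5)
5. M is the centroid of triangle BQW ⇒ M = (113/432, 23/54)
2·[QUM] = 1/27, 2·[MQR] = -5/16
[QUM]:[MQR] = 1/27:-5/16 = -16/135

[QUM]:[MQR] = -16/135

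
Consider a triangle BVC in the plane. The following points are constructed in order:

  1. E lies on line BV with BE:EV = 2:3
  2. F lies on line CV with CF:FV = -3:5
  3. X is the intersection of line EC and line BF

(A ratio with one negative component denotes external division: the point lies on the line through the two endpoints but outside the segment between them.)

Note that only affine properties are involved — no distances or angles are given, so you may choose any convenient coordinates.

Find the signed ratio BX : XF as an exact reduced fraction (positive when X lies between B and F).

BX:XF = -4/9

Assign B = (0, 0), V = (1, 0), C = (0, 1) — the answer is frame-independent, so this choice is without loss of generality.
1. E lies on line BV with BE:EV = 2:3 ⇒ E = (2/5, 0)
2. F lies on line CV with CF:FV = -3:5 ⇒ F = (-3/2, 5/2)
3. X is the intersection of line EC and line BF ⇒ X = (6/5, -2)
X = B + t·(F−B) with t = -4/5, so BX:XF = t:(1−t) = -4/5:9/5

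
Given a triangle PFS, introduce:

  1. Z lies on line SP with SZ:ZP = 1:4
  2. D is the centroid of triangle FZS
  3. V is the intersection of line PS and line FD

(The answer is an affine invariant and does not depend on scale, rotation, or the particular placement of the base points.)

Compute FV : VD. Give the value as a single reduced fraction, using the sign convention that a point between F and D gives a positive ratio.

FV:VD = -3

Assign P = (0, 0), F = (1, 0), S = (0, 1) — the answer is frame-independent, so this choice is without loss of generality.
1. Z lies on line SP with SZ:ZP = 1:4 ⇒ Z = (0, 4/5)
2. D is the centroid of triangle FZS ⇒ D = (1/3, 3/5)
3. V is the intersection of line PS and line FD ⇒ V = (0, 9/10)
V = F + t·(D−F) with t = 3/2, so FV:VD = t:(1−t) = 3/2:-1/2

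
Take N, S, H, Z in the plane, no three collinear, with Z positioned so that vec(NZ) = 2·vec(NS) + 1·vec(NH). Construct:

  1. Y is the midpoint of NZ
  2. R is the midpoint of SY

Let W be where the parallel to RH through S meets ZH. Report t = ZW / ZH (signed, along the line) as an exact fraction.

t = 7/6

Set N = (0, 0), S = (1, 0), H = (0, 1), Z = (2, 1); any affine frame gives the same invariant.
1. Y is the midpoint of NZ ⇒ Y = (1, 1/2)
2. R is the midpoint of SY ⇒ R = (1, 1/4)
through S parallel to RH: direction (-1, 3/4); meets ZH at W = (-1/3, 1)
W = Z + t·(H−Z) with t = 7/6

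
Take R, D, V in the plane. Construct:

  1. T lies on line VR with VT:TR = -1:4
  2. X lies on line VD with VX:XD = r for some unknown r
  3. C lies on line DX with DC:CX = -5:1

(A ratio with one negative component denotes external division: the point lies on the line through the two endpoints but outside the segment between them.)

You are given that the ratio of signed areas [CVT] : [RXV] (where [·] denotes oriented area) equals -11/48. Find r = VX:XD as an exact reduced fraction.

r = 4/5

Assign R = (0, 0), D = (1, 0), V = (0, 1) — the answer is frame-independent, so this choice is without loss of generality.
1. T lies on line VR with VT:TR = -1:4 ⇒ T = (0, 4/3)
2. With VX:XD = r, write λ = r/(r+1) so X = V + λ·(D−V); X is affine-linear in λ
3. C lies on line DX with DC:CX = -5:1 ⇒ C is an affine combination of earlier points and hence also affine-linear in λ
Every point depending on X is an affine combination of X and λ-independent points, so each such coordinate is linear in λ; the λ² term in each signed area is a multiple of (D−V)×(D−V) = 0, so 2·[CVT] and 2·[RXV] are each linear in λ. Evaluating at λ=0 and λ=1:
  2·[CVT] = -5/12·λ + 1/12,   2·[RXV] = λ
So [CVT]:[RXV] = (-5/12·λ + 1/12) / (λ). Setting this equal to -11/48:
  -5/12·λ + 1/12 = -11/48·(λ)  ⇒  λ = 4/9
Then r = λ/(1−λ) = (4/9)/(5/9) = 4/5. Check: with r = 4/5, X = (4/9, 5/9) and [CVT]:[RXV] = -11/48 as required.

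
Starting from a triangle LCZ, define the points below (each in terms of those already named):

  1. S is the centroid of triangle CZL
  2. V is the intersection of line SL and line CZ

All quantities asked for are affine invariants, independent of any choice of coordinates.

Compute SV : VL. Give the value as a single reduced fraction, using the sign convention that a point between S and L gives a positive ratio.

Assign L = (0, 0), C = (1, 0), Z = (0, 1) — the answer is frame-independent, so this choice is without loss of generality.
1. S is the centroid of triangle CZL ⇒ S = (1/3, 1/3)
2. V is the intersection of line SL and line CZ ⇒ V = (1/2, 1/2)
V = S + t·(L−S) with t = -1/2, so SV:VL = t:(1−t) = -1/2:3/2

SV:VL = -1/3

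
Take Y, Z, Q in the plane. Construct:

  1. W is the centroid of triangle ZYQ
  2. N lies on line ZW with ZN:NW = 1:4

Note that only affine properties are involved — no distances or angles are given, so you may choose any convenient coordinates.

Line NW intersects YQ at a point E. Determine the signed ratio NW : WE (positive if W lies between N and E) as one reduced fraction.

NW:WE = 8/5

Work in coordinates with Y = (0, 0), Z = (1, 0), Q = (0, 1).
1. W is the centroid of triangle ZYQ ⇒ W = (1/3, 1/3)
2. N lies on line ZW with ZN:NW = 1:4 ⇒ N = (13/15, 1/15)
line NW meets YQ at E = (0, 1/2)
W = N + t·(E−N) with t = 8/13, so NW:WE = 8/13:5/13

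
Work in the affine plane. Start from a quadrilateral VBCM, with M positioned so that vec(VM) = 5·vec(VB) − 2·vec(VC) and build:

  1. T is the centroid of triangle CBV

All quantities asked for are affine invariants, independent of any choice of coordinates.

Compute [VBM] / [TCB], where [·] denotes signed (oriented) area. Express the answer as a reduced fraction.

Set V = (0, 0), B = (1, 0), C = (0, 1), M = (5, -2); any affine frame gives the same invariant.
1. T is the centroid of triangle CBV ⇒ T = (1/3, 1/3)
2·[VBM] = -2, 2·[TCB] = -1/3
[VBM]:[TCB] = -2:-1/3 = 6

[VBM]:[TCB] = 6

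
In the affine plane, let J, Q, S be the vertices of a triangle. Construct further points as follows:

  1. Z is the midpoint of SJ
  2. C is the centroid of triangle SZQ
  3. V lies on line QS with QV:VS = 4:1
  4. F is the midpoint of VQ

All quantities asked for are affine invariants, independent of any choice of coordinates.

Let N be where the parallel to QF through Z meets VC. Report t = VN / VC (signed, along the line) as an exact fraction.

t = 3

Choose coordinates J = (0, 0), Q = (1, 0), S = (0, 1).
1. Z is the midpoint of SJ ⇒ Z = (0, 1/2)
2. C is the centroid of triangle SZQ ⇒ C = (1/3, 1/2)
3. V lies on line QS with QV:VS = 4:1 ⇒ V = (1/5, 4/5)
4. F is the midpoint of VQ ⇒ F = (3/5, 2/5)
through Z parallel to QF: direction (-2/5, 2/5); meets VC at N = (3/5, -1/10)
N = V + t·(C−V) with t = 3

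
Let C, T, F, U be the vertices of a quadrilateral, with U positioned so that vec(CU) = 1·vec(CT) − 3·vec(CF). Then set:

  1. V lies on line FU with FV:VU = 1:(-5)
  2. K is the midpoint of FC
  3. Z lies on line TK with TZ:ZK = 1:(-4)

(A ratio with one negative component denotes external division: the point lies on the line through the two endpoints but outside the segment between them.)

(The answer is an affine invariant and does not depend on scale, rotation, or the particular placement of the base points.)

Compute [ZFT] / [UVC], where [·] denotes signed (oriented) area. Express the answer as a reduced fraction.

[ZFT]:[UVC] = 2/15

Set C = (0, 0), T = (1, 0), F = (0, 1), U = (1, -3); any affine frame gives the same invariant.
1. V lies on line FU with FV:VU = 1:(-5) ⇒ V = (-1/4, 2)
2. K is the midpoint of FC ⇒ K = (0, 1/2)
3. Z lies on line TK with TZ:ZK = 1:(-4) ⇒ Z = (4/3, -1/6)
2·[ZFT] = 1/6, 2·[UVC] = 5/4
[ZFT]:[UVC] = 1/6:5/4 = 2/15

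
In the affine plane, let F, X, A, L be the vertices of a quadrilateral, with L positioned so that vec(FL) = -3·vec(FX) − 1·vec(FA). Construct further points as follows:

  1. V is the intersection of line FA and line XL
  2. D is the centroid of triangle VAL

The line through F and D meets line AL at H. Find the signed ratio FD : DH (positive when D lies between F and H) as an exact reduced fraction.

FD:DH = 7/5

Work in coordinates with F = (0, 0), X = (1, 0), A = (0, 1), L = (-3, -1).
1. V is the intersection of line FA and line XL ⇒ V = (0, -1/4)
2. D is the centroid of triangle VAL ⇒ D = (-1, -1/12)
line FD meets AL at H = (-12/7, -1/7)
D = F + t·(H−F) with t = 7/12, so FD:DH = 7/12:5/12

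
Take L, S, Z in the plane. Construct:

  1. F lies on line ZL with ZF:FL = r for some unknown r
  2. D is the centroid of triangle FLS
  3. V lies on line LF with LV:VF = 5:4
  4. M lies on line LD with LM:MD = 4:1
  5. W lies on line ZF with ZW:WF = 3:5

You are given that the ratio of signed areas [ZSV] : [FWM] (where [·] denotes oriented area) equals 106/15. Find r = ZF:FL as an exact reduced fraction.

r = 5/2

Set L = (0, 0), S = (1, 0), Z = (0, 1); any affine frame gives the same invariant.
1. With ZF:FL = r, write λ = r/(r+1) so F = Z + λ·(L−Z); F is affine-linear in λ
2. D is the centroid of triangle FLS ⇒ D is an affine combination of earlier points and hence also affine-linear in λ
3. V lies on line LF with LV:VF = 5:4 ⇒ V is an affine combination of earlier points and hence also affine-linear in λ
4. M lies on line LD with LM:MD = 4:1 ⇒ M is an affine combination of earlier points and hence also affine-linear in λ
5. W lies on line ZF with ZW:WF = 3:5 ⇒ W is an affine combination of earlier points and hence also affine-linear in λ
Every point depending on F is an affine combination of F and λ-independent points, so each such coordinate is linear in λ; the λ² term in each signed area is a multiple of (L−Z)×(L−Z) = 0, so 2·[ZSV] and 2·[FWM] are each linear in λ. Evaluating at λ=0 and λ=1:
  2·[ZSV] = -5/9·λ − 4/9,   2·[FWM] = -1/6·λ
So [ZSV]:[FWM] = (-5/9·λ − 4/9) / (-1/6·λ). Setting this equal to 106/15:
  -5/9·λ − 4/9 = 106/15·(-1/6·λ)  ⇒  λ = 5/7
Then r = λ/(1−λ) = (5/7)/(2/7) = 5/2. Check: with r = 5/2, F = (0, 2/7) and [ZSV]:[FWM] = 106/15 as required.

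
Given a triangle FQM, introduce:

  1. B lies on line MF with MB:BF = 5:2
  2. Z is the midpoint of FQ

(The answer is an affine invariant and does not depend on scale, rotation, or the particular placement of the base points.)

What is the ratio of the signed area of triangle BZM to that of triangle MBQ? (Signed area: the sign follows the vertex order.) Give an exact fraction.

Choose coordinates F = (0, 0), Q = (1, 0), M = (0, 1).
1. B lies on line MF with MB:BF = 5:2 ⇒ B = (0, 2/7)
2. Z is the midpoint of FQ ⇒ Z = (1/2, 0)
2·[BZM] = 5/14, 2·[MBQ] = 5/7
[BZM]:[MBQ] = 5/14:5/7 = 1/2

[BZM]:[MBQ] = 1/2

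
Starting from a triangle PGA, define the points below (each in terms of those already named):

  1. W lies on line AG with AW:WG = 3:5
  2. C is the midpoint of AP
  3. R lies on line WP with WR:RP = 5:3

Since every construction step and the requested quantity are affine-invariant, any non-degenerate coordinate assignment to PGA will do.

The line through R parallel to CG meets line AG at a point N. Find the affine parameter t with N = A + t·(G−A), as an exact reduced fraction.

t = 89/64

Choose coordinates P = (0, 0), G = (1, 0), A = (0, 1).
1. W lies on line AG with AW:WG = 3:5 ⇒ W = (3/8, 5/8)
2. C is the midpoint of AP ⇒ C = (0, 1/2)
3. R lies on line WP with WR:RP = 5:3 ⇒ R = (9/64, 15/64)
through R parallel to CG: direction (1, -1/2); meets AG at N = (89/64, -25/64)
N = A + t·(G−A) with t = 89/64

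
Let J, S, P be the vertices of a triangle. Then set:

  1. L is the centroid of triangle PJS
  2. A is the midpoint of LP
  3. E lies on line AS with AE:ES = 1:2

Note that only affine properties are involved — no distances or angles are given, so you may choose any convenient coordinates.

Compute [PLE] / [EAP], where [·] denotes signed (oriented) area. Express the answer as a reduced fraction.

Work in coordinates with J = (0, 0), S = (1, 0), P = (0, 1).
1. L is the centroid of triangle PJS ⇒ L = (1/3, 1/3)
2. A is the midpoint of LP ⇒ A = (1/6, 2/3)
3. E lies on line AS with AE:ES = 1:2 ⇒ E = (4/9, 4/9)
2·[PLE] = 1/9, 2·[EAP] = -1/18
[PLE]:[EAP] = 1/9:-1/18 = -2

[PLE]:[EAP] = -2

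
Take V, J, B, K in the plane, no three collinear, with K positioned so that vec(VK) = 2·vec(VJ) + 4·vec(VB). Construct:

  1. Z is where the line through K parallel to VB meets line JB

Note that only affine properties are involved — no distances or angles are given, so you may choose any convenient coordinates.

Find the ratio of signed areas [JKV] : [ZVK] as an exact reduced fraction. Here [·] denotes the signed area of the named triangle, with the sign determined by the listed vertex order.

Choose coordinates V = (0, 0), J = (1, 0), B = (0, 1), K = (2, 4).
1. Z is where the line through K parallel to VB meets line JB ⇒ Z = (2, -1)
2·[JKV] = 4, 2·[ZVK] = -10
[JKV]:[ZVK] = 4:-10 = -2/5

[JKV]:[ZVK] = -2/5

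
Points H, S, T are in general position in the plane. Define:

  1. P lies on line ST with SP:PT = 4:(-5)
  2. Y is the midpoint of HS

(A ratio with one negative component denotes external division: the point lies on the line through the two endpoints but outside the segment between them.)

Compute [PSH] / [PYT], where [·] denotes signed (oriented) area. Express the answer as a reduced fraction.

[PSH]:[PYT] = -8/5

Assign H = (0, 0), S = (1, 0), T = (0, 1) — the answer is frame-independent, so this choice is without loss of generality.
1. P lies on line ST with SP:PT = 4:(-5) ⇒ P = (5, -4)
2. Y is the midpoint of HS ⇒ Y = (1/2, 0)
2·[PSH] = 4, 2·[PYT] = -5/2
[PSH]:[PYT] = 4:-5/2 = -8/5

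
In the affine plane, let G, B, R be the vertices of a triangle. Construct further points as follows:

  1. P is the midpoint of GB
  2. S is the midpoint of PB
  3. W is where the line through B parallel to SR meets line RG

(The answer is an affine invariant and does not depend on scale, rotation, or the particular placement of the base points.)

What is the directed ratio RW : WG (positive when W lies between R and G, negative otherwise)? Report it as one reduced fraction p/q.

RW:WG = -1/4

Set G = (0, 0), B = (1, 0), R = (0, 1); any affine frame gives the same invariant.
1. P is the midpoint of GB ⇒ P = (1/2, 0)
2. S is the midpoint of PB ⇒ S = (3/4, 0)
3. W is where the line through B parallel to SR meets line RG ⇒ W = (0, 4/3)
W = R + t·(G−R) with t = -1/3, so RW:WG = t:(1−t) = -1/3:4/3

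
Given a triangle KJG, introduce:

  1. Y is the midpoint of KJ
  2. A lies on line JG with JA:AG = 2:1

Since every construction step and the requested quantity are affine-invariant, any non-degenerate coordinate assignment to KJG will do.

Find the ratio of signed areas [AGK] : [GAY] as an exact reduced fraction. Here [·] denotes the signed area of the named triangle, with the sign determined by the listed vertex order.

Set K = (0, 0), J = (1, 0), G = (0, 1); any affine frame gives the same invariant.
1. Y is the midpoint of KJ ⇒ Y = (1/2, 0)
2. A lies on line JG with JA:AG = 2:1 ⇒ A = (1/3, 2/3)
2·[AGK] = 1/3, 2·[GAY] = -1/6
[AGK]:[GAY] = 1/3:-1/6 = -2

[AGK]:[GAY] = -2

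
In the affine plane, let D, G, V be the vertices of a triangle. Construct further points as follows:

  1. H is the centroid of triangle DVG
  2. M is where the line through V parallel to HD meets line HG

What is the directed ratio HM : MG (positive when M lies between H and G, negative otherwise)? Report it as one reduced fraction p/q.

Work in coordinates with D = (0, 0), G = (1, 0), V = (0, 1).
1. H is the centroid of triangle DVG ⇒ H = (1/3, 1/3)
2. M is where the line through V parallel to HD meets line HG ⇒ M = (-1/3, 2/3)
M = H + t·(G−H) with t = -1, so HM:MG = t:(1−t) = -1:2

HM:MG = -1/2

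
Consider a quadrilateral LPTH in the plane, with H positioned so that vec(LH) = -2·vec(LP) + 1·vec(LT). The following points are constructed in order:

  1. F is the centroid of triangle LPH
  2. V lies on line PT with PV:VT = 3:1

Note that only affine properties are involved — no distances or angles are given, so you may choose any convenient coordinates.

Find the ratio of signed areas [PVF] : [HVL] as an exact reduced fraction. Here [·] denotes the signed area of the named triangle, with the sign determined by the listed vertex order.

Set L = (0, 0), P = (1, 0), T = (0, 1), H = (-2, 1); any affine frame gives the same invariant.
1. F is the centroid of triangle LPH ⇒ F = (-1/3, 1/3)
2. V lies on line PT with PV:VT = 3:1 ⇒ V = (1/4, 3/4)
2·[PVF] = 3/4, 2·[HVL] = -7/4
[PVF]:[HVL] = 3/4:-7/4 = -3/7

[PVF]:[HVL] = -3/7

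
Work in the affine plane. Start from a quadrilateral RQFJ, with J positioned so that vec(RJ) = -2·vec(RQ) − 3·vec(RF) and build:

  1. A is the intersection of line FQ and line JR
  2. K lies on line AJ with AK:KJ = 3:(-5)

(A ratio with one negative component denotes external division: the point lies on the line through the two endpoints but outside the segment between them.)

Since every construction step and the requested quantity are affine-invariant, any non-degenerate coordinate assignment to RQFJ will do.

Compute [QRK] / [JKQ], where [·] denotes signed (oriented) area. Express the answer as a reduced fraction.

Work in coordinates with R = (0, 0), Q = (1, 0), F = (0, 1), J = (-2, -3).
1. A is the intersection of line FQ and line JR ⇒ A = (2/5, 3/5)
2. K lies on line AJ with AK:KJ = 3:(-5) ⇒ K = (4, 6)
2·[QRK] = -6, 2·[JKQ] = -9
[QRK]:[JKQ] = -6:-9 = 2/3

[QRK]:[JKQ] = 2/3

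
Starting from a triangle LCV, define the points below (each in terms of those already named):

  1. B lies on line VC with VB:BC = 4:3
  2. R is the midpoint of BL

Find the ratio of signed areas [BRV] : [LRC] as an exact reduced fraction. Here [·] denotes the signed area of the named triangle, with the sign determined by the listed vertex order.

[BRV]:[LRC] = 4/3

Work in coordinates with L = (0, 0), C = (1, 0), V = (0, 1).
1. B lies on line VC with VB:BC = 4:3 ⇒ B = (4/7, 3/7)
2. R is the midpoint of BL ⇒ R = (2/7, 3/14)
2·[BRV] = -2/7, 2·[LRC] = -3/14
[BRV]:[LRC] = -2/7:-3/14 = 4/3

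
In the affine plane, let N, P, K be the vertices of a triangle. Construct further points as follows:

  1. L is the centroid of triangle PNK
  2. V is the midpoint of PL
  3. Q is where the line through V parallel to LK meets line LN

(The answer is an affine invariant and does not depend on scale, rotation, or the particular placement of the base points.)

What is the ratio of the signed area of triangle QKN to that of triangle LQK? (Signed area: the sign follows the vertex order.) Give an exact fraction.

Assign N = (0, 0), P = (1, 0), K = (0, 1) — the answer is frame-independent, so this choice is without loss of generality.
1. L is the centroid of triangle PNK ⇒ L = (1/3, 1/3)
2. V is the midpoint of PL ⇒ V = (2/3, 1/6)
3. Q is where the line through V parallel to LK meets line LN ⇒ Q = (1/2, 1/2)
2·[QKN] = 1/2, 2·[LQK] = 1/6
[QKN]:[LQK] = 1/2:1/6 = 3

[QKN]:[LQK] = 3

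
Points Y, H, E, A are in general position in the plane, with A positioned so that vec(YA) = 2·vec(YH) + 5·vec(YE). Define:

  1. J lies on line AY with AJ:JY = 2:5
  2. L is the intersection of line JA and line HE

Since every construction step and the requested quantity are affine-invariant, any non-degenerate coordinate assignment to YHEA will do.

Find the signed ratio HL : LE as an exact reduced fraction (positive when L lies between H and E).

HL:LE = 5/2

Set Y = (0, 0), H = (1, 0), E = (0, 1), A = (2, 5); any affine frame gives the same invariant.
1. J lies on line AY with AJ:JY = 2:5 ⇒ J = (10/7, 25/7)
2. L is the intersection of line JA and line HE ⇒ L = (2/7, 5/7)
L = H + t·(E−H) with t = 5/7, so HL:LE = t:(1−t) = 5/7:2/7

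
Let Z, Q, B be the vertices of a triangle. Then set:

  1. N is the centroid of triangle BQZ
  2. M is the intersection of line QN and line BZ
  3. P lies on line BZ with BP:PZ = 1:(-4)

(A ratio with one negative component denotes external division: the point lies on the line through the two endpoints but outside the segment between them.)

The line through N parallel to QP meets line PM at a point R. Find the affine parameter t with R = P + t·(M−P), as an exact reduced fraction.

Assign Z = (0, 0), Q = (1, 0), B = (0, 1) — the answer is frame-independent, so this choice is without loss of generality.
1. N is the centroid of triangle BQZ ⇒ N = (1/3, 1/3)
2. M is the intersection of line QN and line BZ ⇒ M = (0, 1/2)
3. P lies on line BZ with BP:PZ = 1:(-4) ⇒ P = (0, 4/3)
through N parallel to QP: direction (-1, 4/3); meets PM at R = (0, 7/9)
R = P + t·(M−P) with t = 2/3

t = 2/3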